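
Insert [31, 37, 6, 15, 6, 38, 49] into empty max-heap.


Insert 31: [31]
Insert 37: [37, 31]
Insert 6: [37, 31, 6]
Insert 15: [37, 31, 6, 15]
Insert 6: [37, 31, 6, 15, 6]
Insert 38: [38, 31, 37, 15, 6, 6]
Insert 49: [49, 31, 38, 15, 6, 6, 37]

Final heap: [49, 31, 38, 15, 6, 6, 37]


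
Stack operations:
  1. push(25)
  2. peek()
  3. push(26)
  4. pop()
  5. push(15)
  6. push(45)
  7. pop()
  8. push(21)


push(25) -> [25]
peek()->25
push(26) -> [25, 26]
pop()->26, [25]
push(15) -> [25, 15]
push(45) -> [25, 15, 45]
pop()->45, [25, 15]
push(21) -> [25, 15, 21]

Final stack: [25, 15, 21]


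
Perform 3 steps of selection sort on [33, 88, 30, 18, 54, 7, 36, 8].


Initial: [33, 88, 30, 18, 54, 7, 36, 8]
Step 1: min=7 at 5
  Swap: [7, 88, 30, 18, 54, 33, 36, 8]
Step 2: min=8 at 7
  Swap: [7, 8, 30, 18, 54, 33, 36, 88]
Step 3: min=18 at 3
  Swap: [7, 8, 18, 30, 54, 33, 36, 88]

After 3 steps: [7, 8, 18, 30, 54, 33, 36, 88]


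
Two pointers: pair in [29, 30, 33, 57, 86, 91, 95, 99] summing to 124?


lo=0(29)+hi=7(99)=128
lo=0(29)+hi=6(95)=124

Yes: 29+95=124


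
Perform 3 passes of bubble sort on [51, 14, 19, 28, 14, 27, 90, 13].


Initial: [51, 14, 19, 28, 14, 27, 90, 13]
Pass 1: [14, 19, 28, 14, 27, 51, 13, 90] (6 swaps)
Pass 2: [14, 19, 14, 27, 28, 13, 51, 90] (3 swaps)
Pass 3: [14, 14, 19, 27, 13, 28, 51, 90] (2 swaps)

After 3 passes: [14, 14, 19, 27, 13, 28, 51, 90]


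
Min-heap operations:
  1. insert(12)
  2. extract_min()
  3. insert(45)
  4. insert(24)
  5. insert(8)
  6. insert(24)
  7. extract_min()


insert(12) -> [12]
extract_min()->12, []
insert(45) -> [45]
insert(24) -> [24, 45]
insert(8) -> [8, 45, 24]
insert(24) -> [8, 24, 24, 45]
extract_min()->8, [24, 24, 45]

Final heap: [24, 24, 45]


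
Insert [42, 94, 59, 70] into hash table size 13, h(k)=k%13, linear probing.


Insert 42: h=3 -> slot 3
Insert 94: h=3, 1 probes -> slot 4
Insert 59: h=7 -> slot 7
Insert 70: h=5 -> slot 5

Table: [None, None, None, 42, 94, 70, None, 59, None, None, None, None, None]


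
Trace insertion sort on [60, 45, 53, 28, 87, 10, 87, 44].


Initial: [60, 45, 53, 28, 87, 10, 87, 44]
Insert 45: [45, 60, 53, 28, 87, 10, 87, 44]
Insert 53: [45, 53, 60, 28, 87, 10, 87, 44]
Insert 28: [28, 45, 53, 60, 87, 10, 87, 44]
Insert 87: [28, 45, 53, 60, 87, 10, 87, 44]
Insert 10: [10, 28, 45, 53, 60, 87, 87, 44]
Insert 87: [10, 28, 45, 53, 60, 87, 87, 44]
Insert 44: [10, 28, 44, 45, 53, 60, 87, 87]

Sorted: [10, 28, 44, 45, 53, 60, 87, 87]


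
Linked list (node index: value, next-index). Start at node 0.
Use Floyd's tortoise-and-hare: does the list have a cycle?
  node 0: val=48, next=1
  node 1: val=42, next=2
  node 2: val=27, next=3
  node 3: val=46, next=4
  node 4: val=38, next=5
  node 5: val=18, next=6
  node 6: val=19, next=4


Floyd's tortoise (slow, +1) and hare (fast, +2):
  init: slow=0, fast=0
  step 1: slow=1, fast=2
  step 2: slow=2, fast=4
  step 3: slow=3, fast=6
  step 4: slow=4, fast=5
  step 5: slow=5, fast=4
  step 6: slow=6, fast=6
  slow == fast at node 6: cycle detected

Cycle: yes


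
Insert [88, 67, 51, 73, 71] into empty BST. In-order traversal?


Insert 88: root
Insert 67: L from 88
Insert 51: L from 88 -> L from 67
Insert 73: L from 88 -> R from 67
Insert 71: L from 88 -> R from 67 -> L from 73

In-order: [51, 67, 71, 73, 88]


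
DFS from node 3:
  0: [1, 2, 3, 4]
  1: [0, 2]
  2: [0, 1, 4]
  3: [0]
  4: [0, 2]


Visit 3, push [0]
Visit 0, push [4, 2, 1]
Visit 1, push [2]
Visit 2, push [4]
Visit 4, push []

DFS order: [3, 0, 1, 2, 4]


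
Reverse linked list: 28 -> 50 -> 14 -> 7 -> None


Step 1: curr=28, set curr.next=prev(None) | reversed so far: 28
Step 2: curr=50, set curr.next=prev(28) | reversed so far: 50 -> 28
Step 3: curr=14, set curr.next=prev(50) | reversed so far: 14 -> 50 -> 28
Step 4: curr=7, set curr.next=prev(14) | reversed so far: 7 -> 14 -> 50 -> 28

7 -> 14 -> 50 -> 28 -> None


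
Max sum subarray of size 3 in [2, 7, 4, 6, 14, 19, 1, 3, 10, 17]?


[0:3]: 13
[1:4]: 17
[2:5]: 24
[3:6]: 39
[4:7]: 34
[5:8]: 23
[6:9]: 14
[7:10]: 30

Max: 39 at [3:6]


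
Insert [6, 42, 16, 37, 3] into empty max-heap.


Insert 6: [6]
Insert 42: [42, 6]
Insert 16: [42, 6, 16]
Insert 37: [42, 37, 16, 6]
Insert 3: [42, 37, 16, 6, 3]

Final heap: [42, 37, 16, 6, 3]


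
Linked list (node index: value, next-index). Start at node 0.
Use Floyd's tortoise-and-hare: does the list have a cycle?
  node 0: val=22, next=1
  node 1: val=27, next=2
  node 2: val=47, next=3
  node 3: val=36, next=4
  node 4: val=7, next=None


Floyd's tortoise (slow, +1) and hare (fast, +2):
  init: slow=0, fast=0
  step 1: slow=1, fast=2
  step 2: slow=2, fast=4
  step 3: fast -> None, no cycle

Cycle: no


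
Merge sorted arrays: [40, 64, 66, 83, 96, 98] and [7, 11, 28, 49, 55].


Take 7 from B
Take 11 from B
Take 28 from B
Take 40 from A
Take 49 from B
Take 55 from B

Merged: [7, 11, 28, 40, 49, 55, 64, 66, 83, 96, 98]


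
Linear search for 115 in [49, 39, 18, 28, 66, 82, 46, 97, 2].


i=0: 49!=115
i=1: 39!=115
i=2: 18!=115
i=3: 28!=115
i=4: 66!=115
i=5: 82!=115
i=6: 46!=115
i=7: 97!=115
i=8: 2!=115

Not found, 9 comps


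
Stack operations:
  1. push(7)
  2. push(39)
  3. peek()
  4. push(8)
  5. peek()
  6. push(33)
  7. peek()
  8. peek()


push(7) -> [7]
push(39) -> [7, 39]
peek()->39
push(8) -> [7, 39, 8]
peek()->8
push(33) -> [7, 39, 8, 33]
peek()->33
peek()->33

Final stack: [7, 39, 8, 33]


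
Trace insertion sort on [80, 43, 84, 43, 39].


Initial: [80, 43, 84, 43, 39]
Insert 43: [43, 80, 84, 43, 39]
Insert 84: [43, 80, 84, 43, 39]
Insert 43: [43, 43, 80, 84, 39]
Insert 39: [39, 43, 43, 80, 84]

Sorted: [39, 43, 43, 80, 84]


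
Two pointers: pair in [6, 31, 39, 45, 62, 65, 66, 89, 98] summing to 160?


lo=0(6)+hi=8(98)=104
lo=1(31)+hi=8(98)=129
lo=2(39)+hi=8(98)=137
lo=3(45)+hi=8(98)=143
lo=4(62)+hi=8(98)=160

Yes: 62+98=160


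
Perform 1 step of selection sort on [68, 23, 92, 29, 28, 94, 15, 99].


Initial: [68, 23, 92, 29, 28, 94, 15, 99]
Step 1: min=15 at 6
  Swap: [15, 23, 92, 29, 28, 94, 68, 99]

After 1 step: [15, 23, 92, 29, 28, 94, 68, 99]


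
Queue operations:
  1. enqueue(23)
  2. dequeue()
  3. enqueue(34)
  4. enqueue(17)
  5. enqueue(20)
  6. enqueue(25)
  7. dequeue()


enqueue(23) -> [23]
dequeue()->23, []
enqueue(34) -> [34]
enqueue(17) -> [34, 17]
enqueue(20) -> [34, 17, 20]
enqueue(25) -> [34, 17, 20, 25]
dequeue()->34, [17, 20, 25]

Final queue: [17, 20, 25]


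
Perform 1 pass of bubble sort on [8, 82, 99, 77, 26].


Initial: [8, 82, 99, 77, 26]
Pass 1: [8, 82, 77, 26, 99] (2 swaps)

After 1 pass: [8, 82, 77, 26, 99]


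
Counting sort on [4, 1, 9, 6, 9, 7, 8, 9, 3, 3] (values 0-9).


Input: [4, 1, 9, 6, 9, 7, 8, 9, 3, 3]
Counts: [0, 1, 0, 2, 1, 0, 1, 1, 1, 3]

Sorted: [1, 3, 3, 4, 6, 7, 8, 9, 9, 9]


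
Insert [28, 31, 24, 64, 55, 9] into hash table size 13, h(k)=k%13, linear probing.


Insert 28: h=2 -> slot 2
Insert 31: h=5 -> slot 5
Insert 24: h=11 -> slot 11
Insert 64: h=12 -> slot 12
Insert 55: h=3 -> slot 3
Insert 9: h=9 -> slot 9

Table: [None, None, 28, 55, None, 31, None, None, None, 9, None, 24, 64]


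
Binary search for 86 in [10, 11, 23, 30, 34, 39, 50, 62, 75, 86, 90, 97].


Step 1: lo=0, hi=11, mid=5, val=39
Step 2: lo=6, hi=11, mid=8, val=75
Step 3: lo=9, hi=11, mid=10, val=90
Step 4: lo=9, hi=9, mid=9, val=86

Found at index 9


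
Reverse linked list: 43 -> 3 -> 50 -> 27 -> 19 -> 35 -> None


Step 1: curr=43, set curr.next=prev(None) | reversed so far: 43
Step 2: curr=3, set curr.next=prev(43) | reversed so far: 3 -> 43
Step 3: curr=50, set curr.next=prev(3) | reversed so far: 50 -> 3 -> 43
Step 4: curr=27, set curr.next=prev(50) | reversed so far: 27 -> 50 -> 3 -> 43
Step 5: curr=19, set curr.next=prev(27) | reversed so far: 19 -> 27 -> 50 -> 3 -> 43
Step 6: curr=35, set curr.next=prev(19) | reversed so far: 35 -> 19 -> 27 -> 50 -> 3 -> 43

35 -> 19 -> 27 -> 50 -> 3 -> 43 -> None


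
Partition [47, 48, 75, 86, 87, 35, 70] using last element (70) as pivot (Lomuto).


Pivot: 70
  47 <= 70: advance i (no swap)
  48 <= 70: advance i (no swap)
  35 <= 70: swap -> [47, 48, 35, 86, 87, 75, 70]
Place pivot at 3: [47, 48, 35, 70, 87, 75, 86]

Partitioned: [47, 48, 35, 70, 87, 75, 86]


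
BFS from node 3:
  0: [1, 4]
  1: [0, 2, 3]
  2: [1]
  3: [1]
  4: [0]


Visit 3, enqueue [1]
Visit 1, enqueue [0, 2]
Visit 0, enqueue [4]
Visit 2, enqueue []
Visit 4, enqueue []

BFS order: [3, 1, 0, 2, 4]


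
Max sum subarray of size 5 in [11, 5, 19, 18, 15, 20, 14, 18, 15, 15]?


[0:5]: 68
[1:6]: 77
[2:7]: 86
[3:8]: 85
[4:9]: 82
[5:10]: 82

Max: 86 at [2:7]


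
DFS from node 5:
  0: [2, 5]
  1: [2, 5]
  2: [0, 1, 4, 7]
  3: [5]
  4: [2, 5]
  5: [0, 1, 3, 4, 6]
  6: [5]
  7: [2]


Visit 5, push [6, 4, 3, 1, 0]
Visit 0, push [2]
Visit 2, push [7, 4, 1]
Visit 1, push []
Visit 4, push []
Visit 7, push []
Visit 3, push []
Visit 6, push []

DFS order: [5, 0, 2, 1, 4, 7, 3, 6]


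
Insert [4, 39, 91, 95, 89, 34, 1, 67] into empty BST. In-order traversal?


Insert 4: root
Insert 39: R from 4
Insert 91: R from 4 -> R from 39
Insert 95: R from 4 -> R from 39 -> R from 91
Insert 89: R from 4 -> R from 39 -> L from 91
Insert 34: R from 4 -> L from 39
Insert 1: L from 4
Insert 67: R from 4 -> R from 39 -> L from 91 -> L from 89

In-order: [1, 4, 34, 39, 67, 89, 91, 95]


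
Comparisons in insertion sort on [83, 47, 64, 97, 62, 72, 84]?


Algorithm: insertion sort
Input: [83, 47, 64, 97, 62, 72, 84]
Sorted: [47, 62, 64, 72, 83, 84, 97]

13


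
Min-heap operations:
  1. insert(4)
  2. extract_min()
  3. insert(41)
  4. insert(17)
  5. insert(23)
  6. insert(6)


insert(4) -> [4]
extract_min()->4, []
insert(41) -> [41]
insert(17) -> [17, 41]
insert(23) -> [17, 41, 23]
insert(6) -> [6, 17, 23, 41]

Final heap: [6, 17, 23, 41]


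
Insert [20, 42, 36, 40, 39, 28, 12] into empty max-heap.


Insert 20: [20]
Insert 42: [42, 20]
Insert 36: [42, 20, 36]
Insert 40: [42, 40, 36, 20]
Insert 39: [42, 40, 36, 20, 39]
Insert 28: [42, 40, 36, 20, 39, 28]
Insert 12: [42, 40, 36, 20, 39, 28, 12]

Final heap: [42, 40, 36, 20, 39, 28, 12]


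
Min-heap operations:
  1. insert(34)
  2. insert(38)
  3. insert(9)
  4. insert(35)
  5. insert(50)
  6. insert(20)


insert(34) -> [34]
insert(38) -> [34, 38]
insert(9) -> [9, 38, 34]
insert(35) -> [9, 35, 34, 38]
insert(50) -> [9, 35, 34, 38, 50]
insert(20) -> [9, 35, 20, 38, 50, 34]

Final heap: [9, 35, 20, 38, 50, 34]


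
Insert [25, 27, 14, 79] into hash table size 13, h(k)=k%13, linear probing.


Insert 25: h=12 -> slot 12
Insert 27: h=1 -> slot 1
Insert 14: h=1, 1 probes -> slot 2
Insert 79: h=1, 2 probes -> slot 3

Table: [None, 27, 14, 79, None, None, None, None, None, None, None, None, 25]


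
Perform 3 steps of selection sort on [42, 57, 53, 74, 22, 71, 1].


Initial: [42, 57, 53, 74, 22, 71, 1]
Step 1: min=1 at 6
  Swap: [1, 57, 53, 74, 22, 71, 42]
Step 2: min=22 at 4
  Swap: [1, 22, 53, 74, 57, 71, 42]
Step 3: min=42 at 6
  Swap: [1, 22, 42, 74, 57, 71, 53]

After 3 steps: [1, 22, 42, 74, 57, 71, 53]


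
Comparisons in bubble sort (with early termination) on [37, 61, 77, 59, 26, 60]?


Algorithm: bubble sort (with early termination)
Input: [37, 61, 77, 59, 26, 60]
Sorted: [26, 37, 59, 60, 61, 77]

15


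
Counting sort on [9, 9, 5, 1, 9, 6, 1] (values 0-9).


Input: [9, 9, 5, 1, 9, 6, 1]
Counts: [0, 2, 0, 0, 0, 1, 1, 0, 0, 3]

Sorted: [1, 1, 5, 6, 9, 9, 9]


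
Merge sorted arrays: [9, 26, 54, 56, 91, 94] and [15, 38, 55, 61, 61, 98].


Take 9 from A
Take 15 from B
Take 26 from A
Take 38 from B
Take 54 from A
Take 55 from B
Take 56 from A
Take 61 from B
Take 61 from B
Take 91 from A
Take 94 from A

Merged: [9, 15, 26, 38, 54, 55, 56, 61, 61, 91, 94, 98]


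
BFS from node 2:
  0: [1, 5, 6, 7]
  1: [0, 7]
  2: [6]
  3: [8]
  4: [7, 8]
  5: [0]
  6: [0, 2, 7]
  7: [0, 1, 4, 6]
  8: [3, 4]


Visit 2, enqueue [6]
Visit 6, enqueue [0, 7]
Visit 0, enqueue [1, 5]
Visit 7, enqueue [4]
Visit 1, enqueue []
Visit 5, enqueue []
Visit 4, enqueue [8]
Visit 8, enqueue [3]
Visit 3, enqueue []

BFS order: [2, 6, 0, 7, 1, 5, 4, 8, 3]


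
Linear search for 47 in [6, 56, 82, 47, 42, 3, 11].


i=0: 6!=47
i=1: 56!=47
i=2: 82!=47
i=3: 47==47 found!

Found at 3, 4 comps


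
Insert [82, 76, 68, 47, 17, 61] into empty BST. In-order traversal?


Insert 82: root
Insert 76: L from 82
Insert 68: L from 82 -> L from 76
Insert 47: L from 82 -> L from 76 -> L from 68
Insert 17: L from 82 -> L from 76 -> L from 68 -> L from 47
Insert 61: L from 82 -> L from 76 -> L from 68 -> R from 47

In-order: [17, 47, 61, 68, 76, 82]


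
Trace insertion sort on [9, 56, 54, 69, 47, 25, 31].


Initial: [9, 56, 54, 69, 47, 25, 31]
Insert 56: [9, 56, 54, 69, 47, 25, 31]
Insert 54: [9, 54, 56, 69, 47, 25, 31]
Insert 69: [9, 54, 56, 69, 47, 25, 31]
Insert 47: [9, 47, 54, 56, 69, 25, 31]
Insert 25: [9, 25, 47, 54, 56, 69, 31]
Insert 31: [9, 25, 31, 47, 54, 56, 69]

Sorted: [9, 25, 31, 47, 54, 56, 69]


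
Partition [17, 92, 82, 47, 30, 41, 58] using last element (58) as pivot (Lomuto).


Pivot: 58
  17 <= 58: advance i (no swap)
  47 <= 58: swap -> [17, 47, 82, 92, 30, 41, 58]
  30 <= 58: swap -> [17, 47, 30, 92, 82, 41, 58]
  41 <= 58: swap -> [17, 47, 30, 41, 82, 92, 58]
Place pivot at 4: [17, 47, 30, 41, 58, 92, 82]

Partitioned: [17, 47, 30, 41, 58, 92, 82]


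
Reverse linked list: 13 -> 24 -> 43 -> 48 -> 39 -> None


Step 1: curr=13, set curr.next=prev(None) | reversed so far: 13
Step 2: curr=24, set curr.next=prev(13) | reversed so far: 24 -> 13
Step 3: curr=43, set curr.next=prev(24) | reversed so far: 43 -> 24 -> 13
Step 4: curr=48, set curr.next=prev(43) | reversed so far: 48 -> 43 -> 24 -> 13
Step 5: curr=39, set curr.next=prev(48) | reversed so far: 39 -> 48 -> 43 -> 24 -> 13

39 -> 48 -> 43 -> 24 -> 13 -> None


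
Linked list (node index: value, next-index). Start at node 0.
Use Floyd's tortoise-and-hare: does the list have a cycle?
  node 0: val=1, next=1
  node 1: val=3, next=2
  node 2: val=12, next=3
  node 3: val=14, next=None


Floyd's tortoise (slow, +1) and hare (fast, +2):
  init: slow=0, fast=0
  step 1: slow=1, fast=2
  step 2: fast 2->3->None, no cycle

Cycle: no


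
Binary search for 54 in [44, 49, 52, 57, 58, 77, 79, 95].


Step 1: lo=0, hi=7, mid=3, val=57
Step 2: lo=0, hi=2, mid=1, val=49
Step 3: lo=2, hi=2, mid=2, val=52

Not found


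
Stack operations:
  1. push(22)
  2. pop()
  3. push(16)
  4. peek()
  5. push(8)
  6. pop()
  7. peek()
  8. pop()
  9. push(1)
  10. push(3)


push(22) -> [22]
pop()->22, []
push(16) -> [16]
peek()->16
push(8) -> [16, 8]
pop()->8, [16]
peek()->16
pop()->16, []
push(1) -> [1]
push(3) -> [1, 3]

Final stack: [1, 3]


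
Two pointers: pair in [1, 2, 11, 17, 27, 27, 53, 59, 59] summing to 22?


lo=0(1)+hi=8(59)=60
lo=0(1)+hi=7(59)=60
lo=0(1)+hi=6(53)=54
lo=0(1)+hi=5(27)=28
lo=0(1)+hi=4(27)=28
lo=0(1)+hi=3(17)=18
lo=1(2)+hi=3(17)=19
lo=2(11)+hi=3(17)=28

No pair found


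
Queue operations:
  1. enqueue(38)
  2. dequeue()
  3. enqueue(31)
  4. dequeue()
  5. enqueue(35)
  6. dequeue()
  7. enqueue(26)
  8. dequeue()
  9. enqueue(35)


enqueue(38) -> [38]
dequeue()->38, []
enqueue(31) -> [31]
dequeue()->31, []
enqueue(35) -> [35]
dequeue()->35, []
enqueue(26) -> [26]
dequeue()->26, []
enqueue(35) -> [35]

Final queue: [35]


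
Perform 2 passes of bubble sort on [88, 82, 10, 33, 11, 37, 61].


Initial: [88, 82, 10, 33, 11, 37, 61]
Pass 1: [82, 10, 33, 11, 37, 61, 88] (6 swaps)
Pass 2: [10, 33, 11, 37, 61, 82, 88] (5 swaps)

After 2 passes: [10, 33, 11, 37, 61, 82, 88]


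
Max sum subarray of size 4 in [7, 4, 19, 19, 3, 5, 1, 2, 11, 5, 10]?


[0:4]: 49
[1:5]: 45
[2:6]: 46
[3:7]: 28
[4:8]: 11
[5:9]: 19
[6:10]: 19
[7:11]: 28

Max: 49 at [0:4]


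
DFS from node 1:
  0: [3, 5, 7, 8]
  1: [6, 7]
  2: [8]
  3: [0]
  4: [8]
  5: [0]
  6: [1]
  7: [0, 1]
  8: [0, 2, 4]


Visit 1, push [7, 6]
Visit 6, push []
Visit 7, push [0]
Visit 0, push [8, 5, 3]
Visit 3, push []
Visit 5, push []
Visit 8, push [4, 2]
Visit 2, push []
Visit 4, push []

DFS order: [1, 6, 7, 0, 3, 5, 8, 2, 4]


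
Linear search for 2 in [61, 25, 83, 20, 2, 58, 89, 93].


i=0: 61!=2
i=1: 25!=2
i=2: 83!=2
i=3: 20!=2
i=4: 2==2 found!

Found at 4, 5 comps


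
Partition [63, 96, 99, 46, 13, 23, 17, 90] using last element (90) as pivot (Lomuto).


Pivot: 90
  63 <= 90: advance i (no swap)
  46 <= 90: swap -> [63, 46, 99, 96, 13, 23, 17, 90]
  13 <= 90: swap -> [63, 46, 13, 96, 99, 23, 17, 90]
  23 <= 90: swap -> [63, 46, 13, 23, 99, 96, 17, 90]
  17 <= 90: swap -> [63, 46, 13, 23, 17, 96, 99, 90]
Place pivot at 5: [63, 46, 13, 23, 17, 90, 99, 96]

Partitioned: [63, 46, 13, 23, 17, 90, 99, 96]


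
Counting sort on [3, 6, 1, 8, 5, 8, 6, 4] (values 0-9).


Input: [3, 6, 1, 8, 5, 8, 6, 4]
Counts: [0, 1, 0, 1, 1, 1, 2, 0, 2, 0]

Sorted: [1, 3, 4, 5, 6, 6, 8, 8]


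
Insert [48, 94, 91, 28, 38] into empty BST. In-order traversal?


Insert 48: root
Insert 94: R from 48
Insert 91: R from 48 -> L from 94
Insert 28: L from 48
Insert 38: L from 48 -> R from 28

In-order: [28, 38, 48, 91, 94]


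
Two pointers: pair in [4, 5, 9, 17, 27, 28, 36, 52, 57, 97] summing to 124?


lo=0(4)+hi=9(97)=101
lo=1(5)+hi=9(97)=102
lo=2(9)+hi=9(97)=106
lo=3(17)+hi=9(97)=114
lo=4(27)+hi=9(97)=124

Yes: 27+97=124


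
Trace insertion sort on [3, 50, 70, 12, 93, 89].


Initial: [3, 50, 70, 12, 93, 89]
Insert 50: [3, 50, 70, 12, 93, 89]
Insert 70: [3, 50, 70, 12, 93, 89]
Insert 12: [3, 12, 50, 70, 93, 89]
Insert 93: [3, 12, 50, 70, 93, 89]
Insert 89: [3, 12, 50, 70, 89, 93]

Sorted: [3, 12, 50, 70, 89, 93]


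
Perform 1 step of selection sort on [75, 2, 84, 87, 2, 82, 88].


Initial: [75, 2, 84, 87, 2, 82, 88]
Step 1: min=2 at 1
  Swap: [2, 75, 84, 87, 2, 82, 88]

After 1 step: [2, 75, 84, 87, 2, 82, 88]


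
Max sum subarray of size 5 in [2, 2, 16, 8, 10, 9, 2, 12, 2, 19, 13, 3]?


[0:5]: 38
[1:6]: 45
[2:7]: 45
[3:8]: 41
[4:9]: 35
[5:10]: 44
[6:11]: 48
[7:12]: 49

Max: 49 at [7:12]


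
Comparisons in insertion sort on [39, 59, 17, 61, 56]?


Algorithm: insertion sort
Input: [39, 59, 17, 61, 56]
Sorted: [17, 39, 56, 59, 61]

7


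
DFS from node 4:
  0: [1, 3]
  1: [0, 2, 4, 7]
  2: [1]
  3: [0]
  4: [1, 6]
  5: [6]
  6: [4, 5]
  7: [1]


Visit 4, push [6, 1]
Visit 1, push [7, 2, 0]
Visit 0, push [3]
Visit 3, push []
Visit 2, push []
Visit 7, push []
Visit 6, push [5]
Visit 5, push []

DFS order: [4, 1, 0, 3, 2, 7, 6, 5]


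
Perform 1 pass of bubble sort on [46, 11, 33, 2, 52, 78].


Initial: [46, 11, 33, 2, 52, 78]
Pass 1: [11, 33, 2, 46, 52, 78] (3 swaps)

After 1 pass: [11, 33, 2, 46, 52, 78]


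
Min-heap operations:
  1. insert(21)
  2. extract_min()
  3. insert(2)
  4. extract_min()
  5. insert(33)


insert(21) -> [21]
extract_min()->21, []
insert(2) -> [2]
extract_min()->2, []
insert(33) -> [33]

Final heap: [33]


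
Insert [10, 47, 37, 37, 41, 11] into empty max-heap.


Insert 10: [10]
Insert 47: [47, 10]
Insert 37: [47, 10, 37]
Insert 37: [47, 37, 37, 10]
Insert 41: [47, 41, 37, 10, 37]
Insert 11: [47, 41, 37, 10, 37, 11]

Final heap: [47, 41, 37, 10, 37, 11]


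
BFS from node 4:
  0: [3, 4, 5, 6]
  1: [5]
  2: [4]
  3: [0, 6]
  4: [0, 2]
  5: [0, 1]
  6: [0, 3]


Visit 4, enqueue [0, 2]
Visit 0, enqueue [3, 5, 6]
Visit 2, enqueue []
Visit 3, enqueue []
Visit 5, enqueue [1]
Visit 6, enqueue []
Visit 1, enqueue []

BFS order: [4, 0, 2, 3, 5, 6, 1]


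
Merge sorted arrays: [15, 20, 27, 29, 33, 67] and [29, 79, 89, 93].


Take 15 from A
Take 20 from A
Take 27 from A
Take 29 from A
Take 29 from B
Take 33 from A
Take 67 from A

Merged: [15, 20, 27, 29, 29, 33, 67, 79, 89, 93]


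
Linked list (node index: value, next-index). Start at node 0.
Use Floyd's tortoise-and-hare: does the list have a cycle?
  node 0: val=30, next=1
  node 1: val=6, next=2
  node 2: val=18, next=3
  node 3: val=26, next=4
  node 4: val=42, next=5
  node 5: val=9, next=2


Floyd's tortoise (slow, +1) and hare (fast, +2):
  init: slow=0, fast=0
  step 1: slow=1, fast=2
  step 2: slow=2, fast=4
  step 3: slow=3, fast=2
  step 4: slow=4, fast=4
  slow == fast at node 4: cycle detected

Cycle: yes


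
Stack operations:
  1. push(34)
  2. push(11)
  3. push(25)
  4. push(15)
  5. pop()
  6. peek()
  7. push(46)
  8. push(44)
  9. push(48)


push(34) -> [34]
push(11) -> [34, 11]
push(25) -> [34, 11, 25]
push(15) -> [34, 11, 25, 15]
pop()->15, [34, 11, 25]
peek()->25
push(46) -> [34, 11, 25, 46]
push(44) -> [34, 11, 25, 46, 44]
push(48) -> [34, 11, 25, 46, 44, 48]

Final stack: [34, 11, 25, 46, 44, 48]


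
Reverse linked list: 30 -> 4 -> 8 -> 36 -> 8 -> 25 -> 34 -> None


Step 1: curr=30, set curr.next=prev(None) | reversed so far: 30
Step 2: curr=4, set curr.next=prev(30) | reversed so far: 4 -> 30
Step 3: curr=8, set curr.next=prev(4) | reversed so far: 8 -> 4 -> 30
Step 4: curr=36, set curr.next=prev(8) | reversed so far: 36 -> 8 -> 4 -> 30
Step 5: curr=8, set curr.next=prev(36) | reversed so far: 8 -> 36 -> 8 -> 4 -> 30
Step 6: curr=25, set curr.next=prev(8) | reversed so far: 25 -> 8 -> 36 -> 8 -> 4 -> 30
Step 7: curr=34, set curr.next=prev(25) | reversed so far: 34 -> 25 -> 8 -> 36 -> 8 -> 4 -> 30

34 -> 25 -> 8 -> 36 -> 8 -> 4 -> 30 -> None


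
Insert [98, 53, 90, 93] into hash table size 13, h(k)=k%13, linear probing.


Insert 98: h=7 -> slot 7
Insert 53: h=1 -> slot 1
Insert 90: h=12 -> slot 12
Insert 93: h=2 -> slot 2

Table: [None, 53, 93, None, None, None, None, 98, None, None, None, None, 90]


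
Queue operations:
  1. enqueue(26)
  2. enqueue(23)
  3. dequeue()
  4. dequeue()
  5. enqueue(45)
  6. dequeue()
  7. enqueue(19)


enqueue(26) -> [26]
enqueue(23) -> [26, 23]
dequeue()->26, [23]
dequeue()->23, []
enqueue(45) -> [45]
dequeue()->45, []
enqueue(19) -> [19]

Final queue: [19]


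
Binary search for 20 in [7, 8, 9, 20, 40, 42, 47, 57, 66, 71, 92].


Step 1: lo=0, hi=10, mid=5, val=42
Step 2: lo=0, hi=4, mid=2, val=9
Step 3: lo=3, hi=4, mid=3, val=20

Found at index 3


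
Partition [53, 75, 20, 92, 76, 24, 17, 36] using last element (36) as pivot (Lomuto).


Pivot: 36
  20 <= 36: swap -> [20, 75, 53, 92, 76, 24, 17, 36]
  24 <= 36: swap -> [20, 24, 53, 92, 76, 75, 17, 36]
  17 <= 36: swap -> [20, 24, 17, 92, 76, 75, 53, 36]
Place pivot at 3: [20, 24, 17, 36, 76, 75, 53, 92]

Partitioned: [20, 24, 17, 36, 76, 75, 53, 92]


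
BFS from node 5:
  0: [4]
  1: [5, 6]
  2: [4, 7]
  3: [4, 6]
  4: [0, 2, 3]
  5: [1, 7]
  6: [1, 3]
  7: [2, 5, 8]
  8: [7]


Visit 5, enqueue [1, 7]
Visit 1, enqueue [6]
Visit 7, enqueue [2, 8]
Visit 6, enqueue [3]
Visit 2, enqueue [4]
Visit 8, enqueue []
Visit 3, enqueue []
Visit 4, enqueue [0]
Visit 0, enqueue []

BFS order: [5, 1, 7, 6, 2, 8, 3, 4, 0]


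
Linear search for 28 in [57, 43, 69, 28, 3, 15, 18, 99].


i=0: 57!=28
i=1: 43!=28
i=2: 69!=28
i=3: 28==28 found!

Found at 3, 4 comps


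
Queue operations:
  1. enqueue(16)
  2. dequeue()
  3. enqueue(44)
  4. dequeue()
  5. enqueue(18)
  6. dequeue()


enqueue(16) -> [16]
dequeue()->16, []
enqueue(44) -> [44]
dequeue()->44, []
enqueue(18) -> [18]
dequeue()->18, []

Final queue: []


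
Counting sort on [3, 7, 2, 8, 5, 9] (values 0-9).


Input: [3, 7, 2, 8, 5, 9]
Counts: [0, 0, 1, 1, 0, 1, 0, 1, 1, 1]

Sorted: [2, 3, 5, 7, 8, 9]


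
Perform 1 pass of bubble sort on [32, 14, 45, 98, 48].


Initial: [32, 14, 45, 98, 48]
Pass 1: [14, 32, 45, 48, 98] (2 swaps)

After 1 pass: [14, 32, 45, 48, 98]


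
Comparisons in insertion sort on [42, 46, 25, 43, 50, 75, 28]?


Algorithm: insertion sort
Input: [42, 46, 25, 43, 50, 75, 28]
Sorted: [25, 28, 42, 43, 46, 50, 75]

13


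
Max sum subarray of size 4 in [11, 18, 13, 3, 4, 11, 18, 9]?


[0:4]: 45
[1:5]: 38
[2:6]: 31
[3:7]: 36
[4:8]: 42

Max: 45 at [0:4]


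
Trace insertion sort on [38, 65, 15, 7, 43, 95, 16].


Initial: [38, 65, 15, 7, 43, 95, 16]
Insert 65: [38, 65, 15, 7, 43, 95, 16]
Insert 15: [15, 38, 65, 7, 43, 95, 16]
Insert 7: [7, 15, 38, 65, 43, 95, 16]
Insert 43: [7, 15, 38, 43, 65, 95, 16]
Insert 95: [7, 15, 38, 43, 65, 95, 16]
Insert 16: [7, 15, 16, 38, 43, 65, 95]

Sorted: [7, 15, 16, 38, 43, 65, 95]


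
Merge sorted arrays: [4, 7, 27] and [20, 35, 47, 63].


Take 4 from A
Take 7 from A
Take 20 from B
Take 27 from A

Merged: [4, 7, 20, 27, 35, 47, 63]


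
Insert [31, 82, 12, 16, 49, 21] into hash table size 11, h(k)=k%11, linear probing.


Insert 31: h=9 -> slot 9
Insert 82: h=5 -> slot 5
Insert 12: h=1 -> slot 1
Insert 16: h=5, 1 probes -> slot 6
Insert 49: h=5, 2 probes -> slot 7
Insert 21: h=10 -> slot 10

Table: [None, 12, None, None, None, 82, 16, 49, None, 31, 21]


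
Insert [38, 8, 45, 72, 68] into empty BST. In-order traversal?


Insert 38: root
Insert 8: L from 38
Insert 45: R from 38
Insert 72: R from 38 -> R from 45
Insert 68: R from 38 -> R from 45 -> L from 72

In-order: [8, 38, 45, 68, 72]


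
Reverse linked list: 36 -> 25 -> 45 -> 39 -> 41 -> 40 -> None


Step 1: curr=36, set curr.next=prev(None) | reversed so far: 36
Step 2: curr=25, set curr.next=prev(36) | reversed so far: 25 -> 36
Step 3: curr=45, set curr.next=prev(25) | reversed so far: 45 -> 25 -> 36
Step 4: curr=39, set curr.next=prev(45) | reversed so far: 39 -> 45 -> 25 -> 36
Step 5: curr=41, set curr.next=prev(39) | reversed so far: 41 -> 39 -> 45 -> 25 -> 36
Step 6: curr=40, set curr.next=prev(41) | reversed so far: 40 -> 41 -> 39 -> 45 -> 25 -> 36

40 -> 41 -> 39 -> 45 -> 25 -> 36 -> None


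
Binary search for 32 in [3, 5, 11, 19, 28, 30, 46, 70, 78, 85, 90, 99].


Step 1: lo=0, hi=11, mid=5, val=30
Step 2: lo=6, hi=11, mid=8, val=78
Step 3: lo=6, hi=7, mid=6, val=46

Not found


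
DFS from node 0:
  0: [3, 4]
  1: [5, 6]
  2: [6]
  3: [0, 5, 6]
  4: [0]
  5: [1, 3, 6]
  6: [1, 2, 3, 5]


Visit 0, push [4, 3]
Visit 3, push [6, 5]
Visit 5, push [6, 1]
Visit 1, push [6]
Visit 6, push [2]
Visit 2, push []
Visit 4, push []

DFS order: [0, 3, 5, 1, 6, 2, 4]


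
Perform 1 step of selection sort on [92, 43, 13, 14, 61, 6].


Initial: [92, 43, 13, 14, 61, 6]
Step 1: min=6 at 5
  Swap: [6, 43, 13, 14, 61, 92]

After 1 step: [6, 43, 13, 14, 61, 92]


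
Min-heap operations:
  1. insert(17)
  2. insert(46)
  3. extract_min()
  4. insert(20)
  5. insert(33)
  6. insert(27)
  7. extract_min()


insert(17) -> [17]
insert(46) -> [17, 46]
extract_min()->17, [46]
insert(20) -> [20, 46]
insert(33) -> [20, 46, 33]
insert(27) -> [20, 27, 33, 46]
extract_min()->20, [27, 46, 33]

Final heap: [27, 46, 33]


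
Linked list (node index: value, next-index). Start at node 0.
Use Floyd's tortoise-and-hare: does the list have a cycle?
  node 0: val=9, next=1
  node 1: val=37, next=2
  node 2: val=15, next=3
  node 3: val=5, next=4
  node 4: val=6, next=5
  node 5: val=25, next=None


Floyd's tortoise (slow, +1) and hare (fast, +2):
  init: slow=0, fast=0
  step 1: slow=1, fast=2
  step 2: slow=2, fast=4
  step 3: fast 4->5->None, no cycle

Cycle: no


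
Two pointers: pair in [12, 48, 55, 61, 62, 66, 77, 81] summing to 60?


lo=0(12)+hi=7(81)=93
lo=0(12)+hi=6(77)=89
lo=0(12)+hi=5(66)=78
lo=0(12)+hi=4(62)=74
lo=0(12)+hi=3(61)=73
lo=0(12)+hi=2(55)=67
lo=0(12)+hi=1(48)=60

Yes: 12+48=60


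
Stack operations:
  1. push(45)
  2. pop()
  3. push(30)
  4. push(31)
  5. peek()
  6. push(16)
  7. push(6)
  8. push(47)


push(45) -> [45]
pop()->45, []
push(30) -> [30]
push(31) -> [30, 31]
peek()->31
push(16) -> [30, 31, 16]
push(6) -> [30, 31, 16, 6]
push(47) -> [30, 31, 16, 6, 47]

Final stack: [30, 31, 16, 6, 47]


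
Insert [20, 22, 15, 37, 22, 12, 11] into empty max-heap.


Insert 20: [20]
Insert 22: [22, 20]
Insert 15: [22, 20, 15]
Insert 37: [37, 22, 15, 20]
Insert 22: [37, 22, 15, 20, 22]
Insert 12: [37, 22, 15, 20, 22, 12]
Insert 11: [37, 22, 15, 20, 22, 12, 11]

Final heap: [37, 22, 15, 20, 22, 12, 11]


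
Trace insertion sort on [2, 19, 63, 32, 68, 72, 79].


Initial: [2, 19, 63, 32, 68, 72, 79]
Insert 19: [2, 19, 63, 32, 68, 72, 79]
Insert 63: [2, 19, 63, 32, 68, 72, 79]
Insert 32: [2, 19, 32, 63, 68, 72, 79]
Insert 68: [2, 19, 32, 63, 68, 72, 79]
Insert 72: [2, 19, 32, 63, 68, 72, 79]
Insert 79: [2, 19, 32, 63, 68, 72, 79]

Sorted: [2, 19, 32, 63, 68, 72, 79]


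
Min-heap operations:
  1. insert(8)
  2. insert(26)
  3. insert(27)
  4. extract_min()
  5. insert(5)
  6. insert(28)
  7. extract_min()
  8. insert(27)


insert(8) -> [8]
insert(26) -> [8, 26]
insert(27) -> [8, 26, 27]
extract_min()->8, [26, 27]
insert(5) -> [5, 27, 26]
insert(28) -> [5, 27, 26, 28]
extract_min()->5, [26, 27, 28]
insert(27) -> [26, 27, 28, 27]

Final heap: [26, 27, 28, 27]


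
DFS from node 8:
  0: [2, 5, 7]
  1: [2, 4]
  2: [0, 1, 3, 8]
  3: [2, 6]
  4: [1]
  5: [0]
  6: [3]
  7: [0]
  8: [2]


Visit 8, push [2]
Visit 2, push [3, 1, 0]
Visit 0, push [7, 5]
Visit 5, push []
Visit 7, push []
Visit 1, push [4]
Visit 4, push []
Visit 3, push [6]
Visit 6, push []

DFS order: [8, 2, 0, 5, 7, 1, 4, 3, 6]


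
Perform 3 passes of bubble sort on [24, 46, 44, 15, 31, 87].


Initial: [24, 46, 44, 15, 31, 87]
Pass 1: [24, 44, 15, 31, 46, 87] (3 swaps)
Pass 2: [24, 15, 31, 44, 46, 87] (2 swaps)
Pass 3: [15, 24, 31, 44, 46, 87] (1 swaps)

After 3 passes: [15, 24, 31, 44, 46, 87]


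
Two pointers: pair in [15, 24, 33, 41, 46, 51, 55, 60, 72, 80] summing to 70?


lo=0(15)+hi=9(80)=95
lo=0(15)+hi=8(72)=87
lo=0(15)+hi=7(60)=75
lo=0(15)+hi=6(55)=70

Yes: 15+55=70


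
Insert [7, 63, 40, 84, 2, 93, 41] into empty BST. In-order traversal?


Insert 7: root
Insert 63: R from 7
Insert 40: R from 7 -> L from 63
Insert 84: R from 7 -> R from 63
Insert 2: L from 7
Insert 93: R from 7 -> R from 63 -> R from 84
Insert 41: R from 7 -> L from 63 -> R from 40

In-order: [2, 7, 40, 41, 63, 84, 93]


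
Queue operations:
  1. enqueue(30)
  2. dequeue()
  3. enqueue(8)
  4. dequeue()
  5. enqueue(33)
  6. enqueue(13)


enqueue(30) -> [30]
dequeue()->30, []
enqueue(8) -> [8]
dequeue()->8, []
enqueue(33) -> [33]
enqueue(13) -> [33, 13]

Final queue: [33, 13]


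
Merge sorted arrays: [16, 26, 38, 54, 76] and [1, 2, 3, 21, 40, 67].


Take 1 from B
Take 2 from B
Take 3 from B
Take 16 from A
Take 21 from B
Take 26 from A
Take 38 from A
Take 40 from B
Take 54 from A
Take 67 from B

Merged: [1, 2, 3, 16, 21, 26, 38, 40, 54, 67, 76]


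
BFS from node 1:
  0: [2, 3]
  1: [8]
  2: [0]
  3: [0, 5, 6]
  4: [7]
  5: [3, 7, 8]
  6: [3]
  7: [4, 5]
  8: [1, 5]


Visit 1, enqueue [8]
Visit 8, enqueue [5]
Visit 5, enqueue [3, 7]
Visit 3, enqueue [0, 6]
Visit 7, enqueue [4]
Visit 0, enqueue [2]
Visit 6, enqueue []
Visit 4, enqueue []
Visit 2, enqueue []

BFS order: [1, 8, 5, 3, 7, 0, 6, 4, 2]


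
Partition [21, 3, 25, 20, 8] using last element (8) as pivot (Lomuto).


Pivot: 8
  3 <= 8: swap -> [3, 21, 25, 20, 8]
Place pivot at 1: [3, 8, 25, 20, 21]

Partitioned: [3, 8, 25, 20, 21]


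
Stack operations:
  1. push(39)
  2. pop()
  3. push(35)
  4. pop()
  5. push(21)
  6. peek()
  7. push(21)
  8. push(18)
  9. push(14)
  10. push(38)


push(39) -> [39]
pop()->39, []
push(35) -> [35]
pop()->35, []
push(21) -> [21]
peek()->21
push(21) -> [21, 21]
push(18) -> [21, 21, 18]
push(14) -> [21, 21, 18, 14]
push(38) -> [21, 21, 18, 14, 38]

Final stack: [21, 21, 18, 14, 38]


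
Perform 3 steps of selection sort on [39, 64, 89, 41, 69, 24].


Initial: [39, 64, 89, 41, 69, 24]
Step 1: min=24 at 5
  Swap: [24, 64, 89, 41, 69, 39]
Step 2: min=39 at 5
  Swap: [24, 39, 89, 41, 69, 64]
Step 3: min=41 at 3
  Swap: [24, 39, 41, 89, 69, 64]

After 3 steps: [24, 39, 41, 89, 69, 64]


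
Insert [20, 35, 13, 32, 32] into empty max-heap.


Insert 20: [20]
Insert 35: [35, 20]
Insert 13: [35, 20, 13]
Insert 32: [35, 32, 13, 20]
Insert 32: [35, 32, 13, 20, 32]

Final heap: [35, 32, 13, 20, 32]


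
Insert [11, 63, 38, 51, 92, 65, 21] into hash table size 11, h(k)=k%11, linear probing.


Insert 11: h=0 -> slot 0
Insert 63: h=8 -> slot 8
Insert 38: h=5 -> slot 5
Insert 51: h=7 -> slot 7
Insert 92: h=4 -> slot 4
Insert 65: h=10 -> slot 10
Insert 21: h=10, 2 probes -> slot 1

Table: [11, 21, None, None, 92, 38, None, 51, 63, None, 65]


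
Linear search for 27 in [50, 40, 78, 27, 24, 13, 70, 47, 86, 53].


i=0: 50!=27
i=1: 40!=27
i=2: 78!=27
i=3: 27==27 found!

Found at 3, 4 comps


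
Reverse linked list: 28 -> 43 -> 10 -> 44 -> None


Step 1: curr=28, set curr.next=prev(None) | reversed so far: 28
Step 2: curr=43, set curr.next=prev(28) | reversed so far: 43 -> 28
Step 3: curr=10, set curr.next=prev(43) | reversed so far: 10 -> 43 -> 28
Step 4: curr=44, set curr.next=prev(10) | reversed so far: 44 -> 10 -> 43 -> 28

44 -> 10 -> 43 -> 28 -> None


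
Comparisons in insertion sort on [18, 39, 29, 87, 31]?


Algorithm: insertion sort
Input: [18, 39, 29, 87, 31]
Sorted: [18, 29, 31, 39, 87]

7


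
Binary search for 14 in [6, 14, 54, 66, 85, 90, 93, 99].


Step 1: lo=0, hi=7, mid=3, val=66
Step 2: lo=0, hi=2, mid=1, val=14

Found at index 1


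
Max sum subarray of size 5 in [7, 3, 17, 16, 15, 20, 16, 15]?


[0:5]: 58
[1:6]: 71
[2:7]: 84
[3:8]: 82

Max: 84 at [2:7]


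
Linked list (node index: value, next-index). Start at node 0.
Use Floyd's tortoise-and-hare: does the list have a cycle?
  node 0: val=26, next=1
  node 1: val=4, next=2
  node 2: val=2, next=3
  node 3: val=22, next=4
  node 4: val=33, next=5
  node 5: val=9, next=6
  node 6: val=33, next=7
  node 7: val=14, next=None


Floyd's tortoise (slow, +1) and hare (fast, +2):
  init: slow=0, fast=0
  step 1: slow=1, fast=2
  step 2: slow=2, fast=4
  step 3: slow=3, fast=6
  step 4: fast 6->7->None, no cycle

Cycle: no


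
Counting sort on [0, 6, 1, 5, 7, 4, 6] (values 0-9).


Input: [0, 6, 1, 5, 7, 4, 6]
Counts: [1, 1, 0, 0, 1, 1, 2, 1, 0, 0]

Sorted: [0, 1, 4, 5, 6, 6, 7]


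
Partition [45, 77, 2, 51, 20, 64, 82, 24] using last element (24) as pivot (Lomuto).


Pivot: 24
  2 <= 24: swap -> [2, 77, 45, 51, 20, 64, 82, 24]
  20 <= 24: swap -> [2, 20, 45, 51, 77, 64, 82, 24]
Place pivot at 2: [2, 20, 24, 51, 77, 64, 82, 45]

Partitioned: [2, 20, 24, 51, 77, 64, 82, 45]


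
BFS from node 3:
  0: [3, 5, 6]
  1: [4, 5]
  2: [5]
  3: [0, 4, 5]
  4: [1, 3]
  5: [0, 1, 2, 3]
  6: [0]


Visit 3, enqueue [0, 4, 5]
Visit 0, enqueue [6]
Visit 4, enqueue [1]
Visit 5, enqueue [2]
Visit 6, enqueue []
Visit 1, enqueue []
Visit 2, enqueue []

BFS order: [3, 0, 4, 5, 6, 1, 2]


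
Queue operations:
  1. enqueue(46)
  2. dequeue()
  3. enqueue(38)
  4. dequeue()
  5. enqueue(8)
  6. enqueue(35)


enqueue(46) -> [46]
dequeue()->46, []
enqueue(38) -> [38]
dequeue()->38, []
enqueue(8) -> [8]
enqueue(35) -> [8, 35]

Final queue: [8, 35]


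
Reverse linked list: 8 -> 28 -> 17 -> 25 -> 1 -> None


Step 1: curr=8, set curr.next=prev(None) | reversed so far: 8
Step 2: curr=28, set curr.next=prev(8) | reversed so far: 28 -> 8
Step 3: curr=17, set curr.next=prev(28) | reversed so far: 17 -> 28 -> 8
Step 4: curr=25, set curr.next=prev(17) | reversed so far: 25 -> 17 -> 28 -> 8
Step 5: curr=1, set curr.next=prev(25) | reversed so far: 1 -> 25 -> 17 -> 28 -> 8

1 -> 25 -> 17 -> 28 -> 8 -> None


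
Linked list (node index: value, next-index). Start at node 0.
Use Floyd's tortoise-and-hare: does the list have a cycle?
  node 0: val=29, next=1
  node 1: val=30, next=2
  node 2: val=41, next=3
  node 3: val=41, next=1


Floyd's tortoise (slow, +1) and hare (fast, +2):
  init: slow=0, fast=0
  step 1: slow=1, fast=2
  step 2: slow=2, fast=1
  step 3: slow=3, fast=3
  slow == fast at node 3: cycle detected

Cycle: yes


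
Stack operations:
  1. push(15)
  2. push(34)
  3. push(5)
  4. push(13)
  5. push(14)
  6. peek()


push(15) -> [15]
push(34) -> [15, 34]
push(5) -> [15, 34, 5]
push(13) -> [15, 34, 5, 13]
push(14) -> [15, 34, 5, 13, 14]
peek()->14

Final stack: [15, 34, 5, 13, 14]


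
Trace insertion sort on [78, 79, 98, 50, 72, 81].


Initial: [78, 79, 98, 50, 72, 81]
Insert 79: [78, 79, 98, 50, 72, 81]
Insert 98: [78, 79, 98, 50, 72, 81]
Insert 50: [50, 78, 79, 98, 72, 81]
Insert 72: [50, 72, 78, 79, 98, 81]
Insert 81: [50, 72, 78, 79, 81, 98]

Sorted: [50, 72, 78, 79, 81, 98]


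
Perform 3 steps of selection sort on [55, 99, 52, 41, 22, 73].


Initial: [55, 99, 52, 41, 22, 73]
Step 1: min=22 at 4
  Swap: [22, 99, 52, 41, 55, 73]
Step 2: min=41 at 3
  Swap: [22, 41, 52, 99, 55, 73]
Step 3: min=52 at 2
  Swap: [22, 41, 52, 99, 55, 73]

After 3 steps: [22, 41, 52, 99, 55, 73]


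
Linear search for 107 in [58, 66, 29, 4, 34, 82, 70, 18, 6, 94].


i=0: 58!=107
i=1: 66!=107
i=2: 29!=107
i=3: 4!=107
i=4: 34!=107
i=5: 82!=107
i=6: 70!=107
i=7: 18!=107
i=8: 6!=107
i=9: 94!=107

Not found, 10 comps


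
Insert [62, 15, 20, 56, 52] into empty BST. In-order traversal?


Insert 62: root
Insert 15: L from 62
Insert 20: L from 62 -> R from 15
Insert 56: L from 62 -> R from 15 -> R from 20
Insert 52: L from 62 -> R from 15 -> R from 20 -> L from 56

In-order: [15, 20, 52, 56, 62]


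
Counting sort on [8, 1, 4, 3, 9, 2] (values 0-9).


Input: [8, 1, 4, 3, 9, 2]
Counts: [0, 1, 1, 1, 1, 0, 0, 0, 1, 1]

Sorted: [1, 2, 3, 4, 8, 9]


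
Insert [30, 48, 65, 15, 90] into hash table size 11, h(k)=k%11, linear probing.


Insert 30: h=8 -> slot 8
Insert 48: h=4 -> slot 4
Insert 65: h=10 -> slot 10
Insert 15: h=4, 1 probes -> slot 5
Insert 90: h=2 -> slot 2

Table: [None, None, 90, None, 48, 15, None, None, 30, None, 65]


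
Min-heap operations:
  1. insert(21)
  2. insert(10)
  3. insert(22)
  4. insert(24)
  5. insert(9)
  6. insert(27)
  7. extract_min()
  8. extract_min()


insert(21) -> [21]
insert(10) -> [10, 21]
insert(22) -> [10, 21, 22]
insert(24) -> [10, 21, 22, 24]
insert(9) -> [9, 10, 22, 24, 21]
insert(27) -> [9, 10, 22, 24, 21, 27]
extract_min()->9, [10, 21, 22, 24, 27]
extract_min()->10, [21, 24, 22, 27]

Final heap: [21, 24, 22, 27]


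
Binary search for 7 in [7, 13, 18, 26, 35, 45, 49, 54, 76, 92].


Step 1: lo=0, hi=9, mid=4, val=35
Step 2: lo=0, hi=3, mid=1, val=13
Step 3: lo=0, hi=0, mid=0, val=7

Found at index 0


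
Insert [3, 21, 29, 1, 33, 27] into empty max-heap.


Insert 3: [3]
Insert 21: [21, 3]
Insert 29: [29, 3, 21]
Insert 1: [29, 3, 21, 1]
Insert 33: [33, 29, 21, 1, 3]
Insert 27: [33, 29, 27, 1, 3, 21]

Final heap: [33, 29, 27, 1, 3, 21]


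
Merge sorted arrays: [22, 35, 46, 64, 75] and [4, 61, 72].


Take 4 from B
Take 22 from A
Take 35 from A
Take 46 from A
Take 61 from B
Take 64 from A
Take 72 from B

Merged: [4, 22, 35, 46, 61, 64, 72, 75]


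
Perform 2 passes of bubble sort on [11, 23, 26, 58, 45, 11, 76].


Initial: [11, 23, 26, 58, 45, 11, 76]
Pass 1: [11, 23, 26, 45, 11, 58, 76] (2 swaps)
Pass 2: [11, 23, 26, 11, 45, 58, 76] (1 swaps)

After 2 passes: [11, 23, 26, 11, 45, 58, 76]


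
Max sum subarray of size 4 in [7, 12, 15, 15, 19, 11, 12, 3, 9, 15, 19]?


[0:4]: 49
[1:5]: 61
[2:6]: 60
[3:7]: 57
[4:8]: 45
[5:9]: 35
[6:10]: 39
[7:11]: 46

Max: 61 at [1:5]


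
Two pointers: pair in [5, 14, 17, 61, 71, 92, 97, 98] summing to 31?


lo=0(5)+hi=7(98)=103
lo=0(5)+hi=6(97)=102
lo=0(5)+hi=5(92)=97
lo=0(5)+hi=4(71)=76
lo=0(5)+hi=3(61)=66
lo=0(5)+hi=2(17)=22
lo=1(14)+hi=2(17)=31

Yes: 14+17=31


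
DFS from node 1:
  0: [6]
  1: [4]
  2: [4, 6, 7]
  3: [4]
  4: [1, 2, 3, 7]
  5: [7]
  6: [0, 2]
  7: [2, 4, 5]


Visit 1, push [4]
Visit 4, push [7, 3, 2]
Visit 2, push [7, 6]
Visit 6, push [0]
Visit 0, push []
Visit 7, push [5]
Visit 5, push []
Visit 3, push []

DFS order: [1, 4, 2, 6, 0, 7, 5, 3]


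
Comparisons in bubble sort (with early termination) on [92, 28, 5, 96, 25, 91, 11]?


Algorithm: bubble sort (with early termination)
Input: [92, 28, 5, 96, 25, 91, 11]
Sorted: [5, 11, 25, 28, 91, 92, 96]

21
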